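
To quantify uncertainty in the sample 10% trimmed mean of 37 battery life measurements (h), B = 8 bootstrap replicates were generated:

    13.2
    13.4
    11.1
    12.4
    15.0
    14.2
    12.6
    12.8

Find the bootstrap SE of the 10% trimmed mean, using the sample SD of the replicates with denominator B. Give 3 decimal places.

Bootstrap SE is the standard deviation of the 8 replicate 10% trimmed means.
Mean of replicates: (13.2 + 13.4 + 11.1 + 12.4 + 15.0 + 14.2 + 12.6 + 12.8) / 8 = 104.7000 / 8 = 13.0875
Sum of squared deviations: (+0.1125)² + (+0.3125)² + (−1.9875)² + (−0.6875)² + (+1.9125)² + (+1.1125)² + (−0.4875)² + (−0.2875)² = 9.7487
Variance = 9.7487 / 8 = 1.2186
SE* = √1.2186

SE* = 1.104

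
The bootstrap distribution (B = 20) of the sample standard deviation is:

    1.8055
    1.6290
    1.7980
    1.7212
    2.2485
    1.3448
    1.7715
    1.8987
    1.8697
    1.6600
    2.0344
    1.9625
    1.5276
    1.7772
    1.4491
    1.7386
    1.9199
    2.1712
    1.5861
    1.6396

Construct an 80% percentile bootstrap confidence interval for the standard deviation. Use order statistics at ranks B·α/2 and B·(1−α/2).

(1.4491, 2.0344)

Sorted replicates: 1.3448, 1.4491, 1.5276, 1.5861, 1.6290, 1.6396, 1.6600, 1.7212, 1.7386, 1.7715, 1.7772, 1.7980, 1.8055, 1.8697, 1.8987, 1.9199, 1.9625, 2.0344, 2.1712, 2.2485
α = 0.20; lower rank = 20 × 0.100 = 2; upper rank = 20 × 0.900 = 18.
The 2nd smallest replicate is 1.4491; the 18th is 2.0344.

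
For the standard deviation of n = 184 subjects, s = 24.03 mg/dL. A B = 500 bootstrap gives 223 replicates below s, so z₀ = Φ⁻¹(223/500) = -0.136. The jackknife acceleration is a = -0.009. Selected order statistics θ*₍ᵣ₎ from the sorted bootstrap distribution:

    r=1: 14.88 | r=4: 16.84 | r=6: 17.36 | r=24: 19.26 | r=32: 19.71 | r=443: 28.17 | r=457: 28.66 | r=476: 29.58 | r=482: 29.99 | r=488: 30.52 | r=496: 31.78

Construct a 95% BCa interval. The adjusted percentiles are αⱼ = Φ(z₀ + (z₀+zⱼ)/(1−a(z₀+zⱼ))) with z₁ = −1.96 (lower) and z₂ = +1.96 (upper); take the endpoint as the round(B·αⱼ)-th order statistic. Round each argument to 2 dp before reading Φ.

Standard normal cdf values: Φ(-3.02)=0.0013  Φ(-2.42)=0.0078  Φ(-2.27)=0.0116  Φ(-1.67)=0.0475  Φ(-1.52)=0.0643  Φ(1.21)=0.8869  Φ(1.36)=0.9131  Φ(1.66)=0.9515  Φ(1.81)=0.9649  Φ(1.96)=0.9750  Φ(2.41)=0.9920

Lower: z₀ + z₁ = -0.136 + (-1.960) = -2.096; 1 − a(z₀+z₁) = 1 − (-0.009)(-2.096) = 0.9811; argument = -0.136 + (-2.096)/0.9811 = -2.2723 → -2.27.
α₁ = Φ(-2.27) = 0.0116; rank = round(500 × 0.0116) = 6; θ*₍6₎ = 17.36.
Upper: z₀ + z₂ = 1.824; 1 − a(z₀+z₂) = 1.0164; argument = 1.6585 → 1.66; α₂ = 0.9515; rank = 476; θ*₍476₎ = 29.58.

(17.36, 29.58)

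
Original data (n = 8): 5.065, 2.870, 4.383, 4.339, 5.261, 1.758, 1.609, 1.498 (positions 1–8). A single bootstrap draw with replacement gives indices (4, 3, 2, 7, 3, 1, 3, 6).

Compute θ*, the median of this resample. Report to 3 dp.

θ* = 4.361

Resample values: 4.339, 4.383, 2.870, 1.609, 4.383, 5.065, 4.383, 1.758.
Sorted: 1.609, 1.758, 2.870, 4.339, 4.383, 4.383, 4.383, 5.065
Median = average of the two middle values = 4.361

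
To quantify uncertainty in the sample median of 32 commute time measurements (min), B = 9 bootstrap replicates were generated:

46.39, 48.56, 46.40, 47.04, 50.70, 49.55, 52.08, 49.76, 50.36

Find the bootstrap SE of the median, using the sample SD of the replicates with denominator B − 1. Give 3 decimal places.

SE* = 2.022

Bootstrap SE is the standard deviation of the 9 replicate medians.
Mean of replicates: (46.39 + 48.56 + 46.40 + 47.04 + 50.70 + 49.55 + 52.08 + 49.76 + 50.36) / 9 = 440.8400 / 9 = 48.9822
Sum of squared deviations: (−2.5922)² + (−0.4222)² + (−2.5822)² + (−1.9422)² + (+1.7178)² + (+0.5678)² + (+3.0978)² + (+0.7778)² + (+1.3778)² = 32.7106
Variance = 32.7106 / 8 = 4.0888
SE* = √4.0888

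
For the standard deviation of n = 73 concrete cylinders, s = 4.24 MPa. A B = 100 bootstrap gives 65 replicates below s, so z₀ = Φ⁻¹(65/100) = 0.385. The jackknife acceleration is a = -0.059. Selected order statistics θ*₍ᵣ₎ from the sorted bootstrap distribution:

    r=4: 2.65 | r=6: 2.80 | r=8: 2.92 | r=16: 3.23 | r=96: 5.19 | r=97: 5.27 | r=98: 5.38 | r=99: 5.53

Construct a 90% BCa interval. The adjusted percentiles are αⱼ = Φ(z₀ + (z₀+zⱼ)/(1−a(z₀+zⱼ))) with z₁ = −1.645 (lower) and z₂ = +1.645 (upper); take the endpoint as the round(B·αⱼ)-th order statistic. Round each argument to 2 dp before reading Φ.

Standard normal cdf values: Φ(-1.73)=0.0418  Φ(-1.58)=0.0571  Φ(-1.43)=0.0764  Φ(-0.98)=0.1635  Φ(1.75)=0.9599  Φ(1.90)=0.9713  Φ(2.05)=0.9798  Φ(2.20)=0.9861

Lower: z₀ + z₁ = 0.385 + (-1.645) = -1.260; 1 − a(z₀+z₁) = 1 − (-0.059)(-1.260) = 0.9257; argument = 0.385 + (-1.260)/0.9257 = -0.9762 → -0.98.
α₁ = Φ(-0.98) = 0.1635; rank = round(100 × 0.1635) = 16; θ*₍16₎ = 3.23.
Upper: z₀ + z₂ = 2.030; 1 − a(z₀+z₂) = 1.1198; argument = 2.1979 → 2.20; α₂ = 0.9861; rank = 99; θ*₍99₎ = 5.53.

(3.23, 5.53)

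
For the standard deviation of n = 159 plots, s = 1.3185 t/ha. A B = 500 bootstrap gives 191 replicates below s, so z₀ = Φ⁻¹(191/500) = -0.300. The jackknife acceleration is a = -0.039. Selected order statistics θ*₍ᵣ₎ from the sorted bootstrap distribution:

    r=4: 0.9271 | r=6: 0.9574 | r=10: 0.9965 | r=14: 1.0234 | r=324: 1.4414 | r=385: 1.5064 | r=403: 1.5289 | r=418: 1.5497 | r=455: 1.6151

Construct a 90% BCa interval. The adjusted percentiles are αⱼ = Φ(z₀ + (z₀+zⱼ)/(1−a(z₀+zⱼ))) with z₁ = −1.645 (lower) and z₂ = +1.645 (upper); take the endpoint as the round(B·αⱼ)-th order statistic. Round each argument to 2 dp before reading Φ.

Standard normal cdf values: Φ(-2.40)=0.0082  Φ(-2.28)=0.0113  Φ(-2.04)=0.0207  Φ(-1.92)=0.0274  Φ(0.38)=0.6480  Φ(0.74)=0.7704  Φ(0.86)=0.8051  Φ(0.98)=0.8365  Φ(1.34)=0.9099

Lower: z₀ + z₁ = -0.300 + (-1.645) = -1.945; 1 − a(z₀+z₁) = 1 − (-0.039)(-1.945) = 0.9241; argument = -0.300 + (-1.945)/0.9241 = -2.4046 → -2.40.
α₁ = Φ(-2.40) = 0.0082; rank = round(500 × 0.0082) = 4; θ*₍4₎ = 0.9271.
Upper: z₀ + z₂ = 1.345; 1 − a(z₀+z₂) = 1.0525; argument = 0.9780 → 0.98; α₂ = 0.8365; rank = 418; θ*₍418₎ = 1.5497.

(0.9271, 1.5497)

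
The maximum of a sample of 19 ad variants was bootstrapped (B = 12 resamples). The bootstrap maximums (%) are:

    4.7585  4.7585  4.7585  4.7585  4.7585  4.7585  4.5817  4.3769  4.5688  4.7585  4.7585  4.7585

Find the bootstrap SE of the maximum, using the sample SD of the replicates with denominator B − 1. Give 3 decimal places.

SE* = 0.123

Bootstrap SE is the standard deviation of the 12 replicate maximums.
Mean of replicates: (4.7585 + 4.7585 + 4.7585 + 4.7585 + 4.7585 + 4.7585 + 4.5817 + 4.3769 + 4.5688 + 4.7585 + 4.7585 + 4.7585) / 12 = 56.35390 / 12 = 4.69616
Sum of squared deviations: (+0.06234)² + (+0.06234)² + (+0.06234)² + (+0.06234)² + (+0.06234)² + (+0.06234)² + (−0.11446)² + (−0.31926)² + (−0.12736)² + (+0.06234)² + (+0.06234)² + (+0.06234)² = 0.16623
Variance = 0.16623 / 11 = 0.01511
SE* = √0.01511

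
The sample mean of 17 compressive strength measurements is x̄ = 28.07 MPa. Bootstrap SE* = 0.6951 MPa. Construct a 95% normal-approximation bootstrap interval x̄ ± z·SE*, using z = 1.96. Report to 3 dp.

Margin = 1.96 × 0.6951 = 1.3624
Interval: 28.07 ± 1.3624

(26.708, 29.432)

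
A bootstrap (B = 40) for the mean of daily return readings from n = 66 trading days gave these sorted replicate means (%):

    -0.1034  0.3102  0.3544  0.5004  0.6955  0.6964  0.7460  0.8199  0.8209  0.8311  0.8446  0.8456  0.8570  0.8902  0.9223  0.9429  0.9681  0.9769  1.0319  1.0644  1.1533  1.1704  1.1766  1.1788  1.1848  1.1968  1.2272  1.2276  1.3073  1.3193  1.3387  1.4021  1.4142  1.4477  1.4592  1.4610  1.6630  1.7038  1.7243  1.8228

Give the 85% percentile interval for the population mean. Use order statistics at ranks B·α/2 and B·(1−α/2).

(0.3544, 1.6630)

α = 0.15; lower rank = 40 × 0.075 = 3; upper rank = 40 × 0.925 = 37.
The 3rd smallest replicate is 0.3544; the 37th is 1.6630.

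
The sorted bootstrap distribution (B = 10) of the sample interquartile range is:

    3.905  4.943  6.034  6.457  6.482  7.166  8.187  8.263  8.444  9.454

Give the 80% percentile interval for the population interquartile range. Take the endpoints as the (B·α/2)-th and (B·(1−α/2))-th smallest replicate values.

(3.905, 8.444)

α = 0.20; lower rank = 10 × 0.100 = 1; upper rank = 10 × 0.900 = 9.
The 1st smallest replicate is 3.905; the 9th is 8.444.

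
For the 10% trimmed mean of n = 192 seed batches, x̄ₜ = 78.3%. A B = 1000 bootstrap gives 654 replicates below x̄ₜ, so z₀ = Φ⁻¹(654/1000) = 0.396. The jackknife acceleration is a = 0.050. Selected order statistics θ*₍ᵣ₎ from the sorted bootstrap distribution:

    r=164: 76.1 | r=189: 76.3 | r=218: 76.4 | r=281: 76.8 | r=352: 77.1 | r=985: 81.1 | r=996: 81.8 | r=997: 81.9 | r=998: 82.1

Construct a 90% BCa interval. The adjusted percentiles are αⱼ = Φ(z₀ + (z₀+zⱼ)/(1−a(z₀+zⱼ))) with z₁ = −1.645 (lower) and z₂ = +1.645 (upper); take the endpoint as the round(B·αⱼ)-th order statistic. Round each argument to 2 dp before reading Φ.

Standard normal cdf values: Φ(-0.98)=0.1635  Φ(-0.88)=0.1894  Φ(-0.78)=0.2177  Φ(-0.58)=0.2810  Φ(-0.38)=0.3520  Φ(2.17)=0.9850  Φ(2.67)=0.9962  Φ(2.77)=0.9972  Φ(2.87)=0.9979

(76.4, 81.8)

Lower: z₀ + z₁ = 0.396 + (-1.645) = -1.249; 1 − a(z₀+z₁) = 1 − (0.050)(-1.249) = 1.0625; argument = 0.396 + (-1.249)/1.0625 = -0.7796 → -0.78.
α₁ = Φ(-0.78) = 0.2177; rank = round(1000 × 0.2177) = 218; θ*₍218₎ = 76.4.
Upper: z₀ + z₂ = 2.041; 1 − a(z₀+z₂) = 0.8980; argument = 2.6690 → 2.67; α₂ = 0.9962; rank = 996; θ*₍996₎ = 81.8.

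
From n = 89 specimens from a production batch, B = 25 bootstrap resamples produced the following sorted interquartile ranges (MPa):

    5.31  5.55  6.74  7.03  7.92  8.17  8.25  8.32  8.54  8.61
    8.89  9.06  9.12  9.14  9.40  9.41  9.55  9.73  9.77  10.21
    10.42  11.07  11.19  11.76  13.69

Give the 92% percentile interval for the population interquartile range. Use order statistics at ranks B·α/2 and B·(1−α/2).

(5.31, 11.76)

α = 0.08; lower rank = 25 × 0.040 = 1; upper rank = 25 × 0.960 = 24.
The 1st smallest replicate is 5.31; the 24th is 11.76.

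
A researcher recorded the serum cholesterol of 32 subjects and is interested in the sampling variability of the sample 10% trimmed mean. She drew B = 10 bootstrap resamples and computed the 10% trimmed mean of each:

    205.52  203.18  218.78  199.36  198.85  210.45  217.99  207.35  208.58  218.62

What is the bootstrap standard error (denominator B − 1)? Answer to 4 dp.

Bootstrap SE is the standard deviation of the 10 replicate 10% trimmed means.
Mean of replicates: (205.52 + 203.18 + 218.78 + 199.36 + 198.85 + 210.45 + 217.99 + 207.35 + 208.58 + 218.62) / 10 = 2088.68000 / 10 = 208.86800
Sum of squared deviations: (−3.34800)² + (−5.68800)² + (+9.91200)² + (−9.50800)² + (−10.01800)² + (+1.58200)² + (+9.12200)² + (−1.51800)² + (−0.28800)² + (+9.75200)² = 515.77496
Variance = 515.77496 / 9 = 57.30833
SE* = √57.30833

SE* = 7.5702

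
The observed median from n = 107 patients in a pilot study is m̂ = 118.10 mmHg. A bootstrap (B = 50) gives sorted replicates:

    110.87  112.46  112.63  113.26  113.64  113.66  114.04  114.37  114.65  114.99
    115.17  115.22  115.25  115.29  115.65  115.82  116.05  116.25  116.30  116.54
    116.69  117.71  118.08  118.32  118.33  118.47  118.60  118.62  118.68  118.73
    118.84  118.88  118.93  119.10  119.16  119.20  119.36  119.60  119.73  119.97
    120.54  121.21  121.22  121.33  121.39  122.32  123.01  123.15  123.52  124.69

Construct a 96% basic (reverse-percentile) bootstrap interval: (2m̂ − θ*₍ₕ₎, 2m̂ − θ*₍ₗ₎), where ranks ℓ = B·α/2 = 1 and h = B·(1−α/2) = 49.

(112.68, 125.33)

Percentile endpoints at ranks 1 and 49: θ*₍1₎ = 110.87, θ*₍49₎ = 123.52.
Basic interval reflects these around m̂:
  lower = 2 × 118.10 − 123.52 = 112.68
  upper = 2 × 118.10 − 110.87 = 125.33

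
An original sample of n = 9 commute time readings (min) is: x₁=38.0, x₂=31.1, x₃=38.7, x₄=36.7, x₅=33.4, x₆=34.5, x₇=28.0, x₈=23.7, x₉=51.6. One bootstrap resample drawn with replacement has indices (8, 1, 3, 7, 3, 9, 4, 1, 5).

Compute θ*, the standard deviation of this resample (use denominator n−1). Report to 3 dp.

Resample values: 23.7, 38.0, 38.7, 28.0, 38.7, 51.6, 36.7, 38.0, 33.4.
Mean = 36.3111; sum of squared deviations = 487.6089
s² = 487.6089 / 8 = 60.9511
s = √60.9511 = 7.807

θ* = 7.807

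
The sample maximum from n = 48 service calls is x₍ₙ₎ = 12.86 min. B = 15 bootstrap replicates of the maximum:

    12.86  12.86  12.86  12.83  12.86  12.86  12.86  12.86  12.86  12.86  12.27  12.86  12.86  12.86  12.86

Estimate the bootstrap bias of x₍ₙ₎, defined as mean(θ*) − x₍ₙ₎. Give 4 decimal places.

mean(θ*) = (12.86 + 12.86 + 12.86 + 12.83 + 12.86 + 12.86 + 12.86 + 12.86 + 12.86 + 12.86 + 12.27 + 12.86 + 12.86 + 12.86 + 12.86) / 15 = 12.81867
bias = 12.81867 − 12.86

bias = −0.0413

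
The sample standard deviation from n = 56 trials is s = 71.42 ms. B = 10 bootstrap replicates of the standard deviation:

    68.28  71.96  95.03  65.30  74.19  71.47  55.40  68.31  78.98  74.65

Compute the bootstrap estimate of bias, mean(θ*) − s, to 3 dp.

bias = +0.937

mean(θ*) = (68.28 + 71.96 + 95.03 + 65.30 + 74.19 + 71.47 + 55.40 + 68.31 + 78.98 + 74.65) / 10 = 72.3570
bias = 72.3570 − 71.42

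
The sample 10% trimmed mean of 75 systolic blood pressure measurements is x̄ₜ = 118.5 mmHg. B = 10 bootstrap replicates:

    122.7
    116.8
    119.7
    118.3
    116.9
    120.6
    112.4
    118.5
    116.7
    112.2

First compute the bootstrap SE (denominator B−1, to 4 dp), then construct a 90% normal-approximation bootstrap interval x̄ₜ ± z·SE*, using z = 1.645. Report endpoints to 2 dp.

(113.05, 123.95)

Mean of replicates = 117.4800; sum of squared deviations = 98.7160; SE* = √(98.7160/9) = 3.3119
Margin = 1.645 × 3.3119 = 5.448
Interval: 118.5 ± 5.448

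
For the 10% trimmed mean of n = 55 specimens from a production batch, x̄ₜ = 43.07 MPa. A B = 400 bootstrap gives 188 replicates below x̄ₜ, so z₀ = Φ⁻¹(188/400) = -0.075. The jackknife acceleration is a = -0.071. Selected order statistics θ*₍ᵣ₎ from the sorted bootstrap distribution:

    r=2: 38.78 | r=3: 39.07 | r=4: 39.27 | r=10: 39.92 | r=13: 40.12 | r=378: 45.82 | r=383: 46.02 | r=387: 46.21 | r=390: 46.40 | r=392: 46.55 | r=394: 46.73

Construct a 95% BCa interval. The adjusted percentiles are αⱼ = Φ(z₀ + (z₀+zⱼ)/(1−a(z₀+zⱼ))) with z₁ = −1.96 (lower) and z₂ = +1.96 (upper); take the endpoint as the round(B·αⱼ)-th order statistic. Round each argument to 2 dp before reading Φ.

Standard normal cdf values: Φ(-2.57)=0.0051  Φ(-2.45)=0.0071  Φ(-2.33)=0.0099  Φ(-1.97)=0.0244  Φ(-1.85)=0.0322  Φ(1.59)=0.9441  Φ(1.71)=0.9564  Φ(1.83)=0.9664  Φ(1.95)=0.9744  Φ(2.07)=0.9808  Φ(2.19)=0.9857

Lower: z₀ + z₁ = -0.075 + (-1.960) = -2.035; 1 − a(z₀+z₁) = 1 − (-0.071)(-2.035) = 0.8555; argument = -0.075 + (-2.035)/0.8555 = -2.4537 → -2.45.
α₁ = Φ(-2.45) = 0.0071; rank = round(400 × 0.0071) = 3; θ*₍3₎ = 39.07.
Upper: z₀ + z₂ = 1.885; 1 − a(z₀+z₂) = 1.1338; argument = 1.5875 → 1.59; α₂ = 0.9441; rank = 378; θ*₍378₎ = 45.82.

(39.07, 45.82)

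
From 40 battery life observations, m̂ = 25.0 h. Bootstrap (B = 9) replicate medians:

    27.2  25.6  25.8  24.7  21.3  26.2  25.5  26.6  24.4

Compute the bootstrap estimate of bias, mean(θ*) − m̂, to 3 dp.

mean(θ*) = (27.2 + 25.6 + 25.8 + 24.7 + 21.3 + 26.2 + 25.5 + 26.6 + 24.4) / 9 = 25.2556
bias = 25.2556 − 25.0

bias = +0.256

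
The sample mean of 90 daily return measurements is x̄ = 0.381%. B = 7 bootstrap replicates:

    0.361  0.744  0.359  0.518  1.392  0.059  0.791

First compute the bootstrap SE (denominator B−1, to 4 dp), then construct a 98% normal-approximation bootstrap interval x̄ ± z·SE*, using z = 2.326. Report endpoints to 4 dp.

(-0.6145, 1.3765)

Mean of replicates = 0.6034; sum of squared deviations = 1.0990; SE* = √(1.0990/6) = 0.4280
Margin = 2.326 × 0.4280 = 0.99553
Interval: 0.381 ± 0.99553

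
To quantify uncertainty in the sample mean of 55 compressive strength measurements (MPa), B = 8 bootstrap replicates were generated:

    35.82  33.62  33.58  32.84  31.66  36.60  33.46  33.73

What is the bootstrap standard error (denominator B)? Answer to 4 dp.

SE* = 1.4798

Bootstrap SE is the standard deviation of the 8 replicate means.
Mean of replicates: (35.82 + 33.62 + 33.58 + 32.84 + 31.66 + 36.60 + 33.46 + 33.73) / 8 = 271.31000 / 8 = 33.91375
Sum of squared deviations: (+1.90625)² + (−0.29375)² + (−0.33375)² + (−1.07375)² + (−2.25375)² + (+2.68625)² + (−0.45375)² + (−0.18375)² = 17.51939
Variance = 17.51939 / 8 = 2.18992
SE* = √2.18992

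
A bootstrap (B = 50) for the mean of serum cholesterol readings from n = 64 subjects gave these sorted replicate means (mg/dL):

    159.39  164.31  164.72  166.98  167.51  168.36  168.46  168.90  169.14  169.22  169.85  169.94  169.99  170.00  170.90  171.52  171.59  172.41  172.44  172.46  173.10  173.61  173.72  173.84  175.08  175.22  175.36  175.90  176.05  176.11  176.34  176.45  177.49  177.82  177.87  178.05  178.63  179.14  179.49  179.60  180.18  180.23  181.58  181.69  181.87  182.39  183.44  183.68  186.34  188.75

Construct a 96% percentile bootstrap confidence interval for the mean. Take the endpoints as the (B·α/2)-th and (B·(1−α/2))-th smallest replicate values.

(159.39, 186.34)

α = 0.04; lower rank = 50 × 0.020 = 1; upper rank = 50 × 0.980 = 49.
The 1st smallest replicate is 159.39; the 49th is 186.34.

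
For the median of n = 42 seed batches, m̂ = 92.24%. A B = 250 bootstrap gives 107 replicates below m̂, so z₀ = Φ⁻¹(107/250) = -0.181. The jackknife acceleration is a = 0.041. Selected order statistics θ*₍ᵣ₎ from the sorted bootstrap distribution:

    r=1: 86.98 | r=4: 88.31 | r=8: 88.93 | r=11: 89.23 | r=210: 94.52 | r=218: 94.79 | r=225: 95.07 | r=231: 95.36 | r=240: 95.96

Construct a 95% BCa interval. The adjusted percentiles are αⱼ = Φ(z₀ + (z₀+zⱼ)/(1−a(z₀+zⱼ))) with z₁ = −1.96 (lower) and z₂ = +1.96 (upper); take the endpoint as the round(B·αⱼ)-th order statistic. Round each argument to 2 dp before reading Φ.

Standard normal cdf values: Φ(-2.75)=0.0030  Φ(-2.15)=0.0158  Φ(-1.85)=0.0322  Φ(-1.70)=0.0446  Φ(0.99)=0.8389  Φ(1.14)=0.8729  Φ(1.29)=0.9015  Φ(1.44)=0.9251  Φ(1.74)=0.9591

(88.31, 95.96)

Lower: z₀ + z₁ = -0.181 + (-1.960) = -2.141; 1 − a(z₀+z₁) = 1 − (0.041)(-2.141) = 1.0878; argument = -0.181 + (-2.141)/1.0878 = -2.1492 → -2.15.
α₁ = Φ(-2.15) = 0.0158; rank = round(250 × 0.0158) = 4; θ*₍4₎ = 88.31.
Upper: z₀ + z₂ = 1.779; 1 − a(z₀+z₂) = 0.9271; argument = 1.7380 → 1.74; α₂ = 0.9591; rank = 240; θ*₍240₎ = 95.96.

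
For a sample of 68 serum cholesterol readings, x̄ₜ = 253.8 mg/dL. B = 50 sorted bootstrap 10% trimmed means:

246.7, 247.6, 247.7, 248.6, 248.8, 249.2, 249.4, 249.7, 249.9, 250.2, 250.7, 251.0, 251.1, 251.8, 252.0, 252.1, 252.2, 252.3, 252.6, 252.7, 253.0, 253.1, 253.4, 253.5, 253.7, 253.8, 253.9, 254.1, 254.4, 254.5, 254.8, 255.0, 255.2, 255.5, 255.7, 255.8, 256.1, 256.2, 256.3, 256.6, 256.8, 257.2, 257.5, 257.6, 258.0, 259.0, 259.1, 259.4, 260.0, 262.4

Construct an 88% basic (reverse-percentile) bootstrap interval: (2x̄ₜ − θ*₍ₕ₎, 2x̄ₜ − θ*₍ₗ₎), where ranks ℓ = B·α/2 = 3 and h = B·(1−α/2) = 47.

Percentile endpoints at ranks 3 and 47: θ*₍3₎ = 247.7, θ*₍47₎ = 259.1.
Basic interval reflects these around x̄ₜ:
  lower = 2 × 253.8 − 259.1 = 248.5
  upper = 2 × 253.8 − 247.7 = 259.9

(248.5, 259.9)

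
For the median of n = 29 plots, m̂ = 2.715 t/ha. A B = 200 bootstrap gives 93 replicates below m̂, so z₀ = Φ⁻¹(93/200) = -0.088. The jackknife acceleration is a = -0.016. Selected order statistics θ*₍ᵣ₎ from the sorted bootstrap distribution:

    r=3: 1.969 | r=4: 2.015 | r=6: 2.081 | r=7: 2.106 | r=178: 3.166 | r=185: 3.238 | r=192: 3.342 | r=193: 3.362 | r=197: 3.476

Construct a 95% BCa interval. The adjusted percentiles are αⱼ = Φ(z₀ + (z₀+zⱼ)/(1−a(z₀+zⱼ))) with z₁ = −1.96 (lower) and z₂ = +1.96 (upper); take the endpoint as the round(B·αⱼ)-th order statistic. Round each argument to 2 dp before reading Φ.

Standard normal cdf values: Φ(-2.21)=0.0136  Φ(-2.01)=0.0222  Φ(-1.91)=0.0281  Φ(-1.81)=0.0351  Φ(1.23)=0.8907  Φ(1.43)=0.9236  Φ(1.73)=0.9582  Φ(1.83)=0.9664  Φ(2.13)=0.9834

Lower: z₀ + z₁ = -0.088 + (-1.960) = -2.048; 1 − a(z₀+z₁) = 1 − (-0.016)(-2.048) = 0.9672; argument = -0.088 + (-2.048)/0.9672 = -2.2054 → -2.21.
α₁ = Φ(-2.21) = 0.0136; rank = round(200 × 0.0136) = 3; θ*₍3₎ = 1.969.
Upper: z₀ + z₂ = 1.872; 1 − a(z₀+z₂) = 1.0300; argument = 1.7296 → 1.73; α₂ = 0.9582; rank = 192; θ*₍192₎ = 3.342.

(1.969, 3.342)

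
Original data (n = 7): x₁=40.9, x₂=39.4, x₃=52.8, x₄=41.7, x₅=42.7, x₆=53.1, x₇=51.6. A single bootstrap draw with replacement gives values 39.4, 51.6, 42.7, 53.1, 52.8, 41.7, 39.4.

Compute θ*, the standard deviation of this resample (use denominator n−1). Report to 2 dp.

Mean = 45.8143; sum of squared deviations = 244.2686
s² = 244.2686 / 6 = 40.7114
s = √40.7114 = 6.38

θ* = 6.38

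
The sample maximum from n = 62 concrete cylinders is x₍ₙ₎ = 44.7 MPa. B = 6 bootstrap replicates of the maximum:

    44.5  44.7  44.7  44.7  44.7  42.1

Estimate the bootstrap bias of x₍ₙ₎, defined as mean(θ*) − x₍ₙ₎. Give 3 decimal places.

mean(θ*) = (44.5 + 44.7 + 44.7 + 44.7 + 44.7 + 42.1) / 6 = 44.2333
bias = 44.2333 − 44.7

bias = −0.467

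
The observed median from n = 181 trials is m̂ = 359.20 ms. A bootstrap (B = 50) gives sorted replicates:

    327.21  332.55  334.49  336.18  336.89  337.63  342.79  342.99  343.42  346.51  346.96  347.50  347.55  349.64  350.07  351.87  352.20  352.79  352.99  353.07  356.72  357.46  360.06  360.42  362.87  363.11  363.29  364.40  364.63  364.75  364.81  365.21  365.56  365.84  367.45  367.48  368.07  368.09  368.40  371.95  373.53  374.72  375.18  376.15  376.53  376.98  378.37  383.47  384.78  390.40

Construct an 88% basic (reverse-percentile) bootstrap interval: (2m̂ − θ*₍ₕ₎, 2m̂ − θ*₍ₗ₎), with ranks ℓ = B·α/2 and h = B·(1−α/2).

Percentile endpoints at ranks 3 and 47: θ*₍3₎ = 334.49, θ*₍47₎ = 378.37.
Basic interval reflects these around m̂:
  lower = 2 × 359.20 − 378.37 = 340.03
  upper = 2 × 359.20 − 334.49 = 383.91

(340.03, 383.91)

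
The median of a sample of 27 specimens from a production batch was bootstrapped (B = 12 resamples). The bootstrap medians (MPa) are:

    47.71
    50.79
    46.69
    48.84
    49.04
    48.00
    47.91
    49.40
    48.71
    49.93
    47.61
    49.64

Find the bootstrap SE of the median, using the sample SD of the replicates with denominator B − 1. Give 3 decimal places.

Bootstrap SE is the standard deviation of the 12 replicate medians.
Mean of replicates: (47.71 + 50.79 + 46.69 + 48.84 + 49.04 + 48.00 + 47.91 + 49.40 + 48.71 + 49.93 + 47.61 + 49.64) / 12 = 584.2700 / 12 = 48.6892
Sum of squared deviations: (−0.9792)² + (+2.1008)² + (−1.9992)² + (+0.1508)² + (+0.3508)² + (−0.6892)² + (−0.7792)² + (+0.7108)² + (+0.0208)² + (+1.2408)² + (−1.0792)² + (+0.9508)² = 14.7109
Variance = 14.7109 / 11 = 1.3374
SE* = √1.3374

SE* = 1.156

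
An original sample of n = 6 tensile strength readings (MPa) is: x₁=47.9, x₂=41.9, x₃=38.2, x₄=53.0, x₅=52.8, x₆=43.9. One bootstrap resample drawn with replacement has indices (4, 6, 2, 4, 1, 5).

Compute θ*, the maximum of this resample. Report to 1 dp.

Resample values: 53.0, 43.9, 41.9, 53.0, 47.9, 52.8.
Maximum = 53.0

θ* = 53.0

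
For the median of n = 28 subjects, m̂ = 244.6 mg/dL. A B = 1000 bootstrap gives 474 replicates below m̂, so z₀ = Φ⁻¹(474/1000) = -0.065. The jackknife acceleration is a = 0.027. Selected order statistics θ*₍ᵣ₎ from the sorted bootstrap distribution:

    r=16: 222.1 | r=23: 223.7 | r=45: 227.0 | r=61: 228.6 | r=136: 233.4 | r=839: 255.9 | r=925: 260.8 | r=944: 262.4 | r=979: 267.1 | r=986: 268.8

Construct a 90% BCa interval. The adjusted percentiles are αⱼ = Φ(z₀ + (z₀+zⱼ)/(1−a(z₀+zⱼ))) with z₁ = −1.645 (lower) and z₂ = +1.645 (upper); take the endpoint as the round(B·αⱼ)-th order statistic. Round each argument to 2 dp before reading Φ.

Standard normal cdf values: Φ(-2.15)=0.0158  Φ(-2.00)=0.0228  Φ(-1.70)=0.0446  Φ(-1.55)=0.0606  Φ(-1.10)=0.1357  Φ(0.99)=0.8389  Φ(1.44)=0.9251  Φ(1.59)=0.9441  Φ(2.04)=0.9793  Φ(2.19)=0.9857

Lower: z₀ + z₁ = -0.065 + (-1.645) = -1.710; 1 − a(z₀+z₁) = 1 − (0.027)(-1.710) = 1.0462; argument = -0.065 + (-1.710)/1.0462 = -1.6995 → -1.70.
α₁ = Φ(-1.70) = 0.0446; rank = round(1000 × 0.0446) = 45; θ*₍45₎ = 227.0.
Upper: z₀ + z₂ = 1.580; 1 − a(z₀+z₂) = 0.9573; argument = 1.5854 → 1.59; α₂ = 0.9441; rank = 944; θ*₍944₎ = 262.4.

(227.0, 262.4)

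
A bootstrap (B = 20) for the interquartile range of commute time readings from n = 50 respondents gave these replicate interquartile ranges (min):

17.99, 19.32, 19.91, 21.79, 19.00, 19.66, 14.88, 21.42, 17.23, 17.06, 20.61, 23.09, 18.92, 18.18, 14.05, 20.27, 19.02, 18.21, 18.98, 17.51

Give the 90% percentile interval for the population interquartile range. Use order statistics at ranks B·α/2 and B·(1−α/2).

Sorted replicates: 14.05, 14.88, 17.06, 17.23, 17.51, 17.99, 18.18, 18.21, 18.92, 18.98, 19.00, 19.02, 19.32, 19.66, 19.91, 20.27, 20.61, 21.42, 21.79, 23.09
α = 0.10; lower rank = 20 × 0.050 = 1; upper rank = 20 × 0.950 = 19.
The 1st smallest replicate is 14.05; the 19th is 21.79.

(14.05, 21.79)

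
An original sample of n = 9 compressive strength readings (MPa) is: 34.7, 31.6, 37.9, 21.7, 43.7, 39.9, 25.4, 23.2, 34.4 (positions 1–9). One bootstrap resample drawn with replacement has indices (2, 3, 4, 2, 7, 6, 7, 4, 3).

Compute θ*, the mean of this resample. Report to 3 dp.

Resample values: 31.6, 37.9, 21.7, 31.6, 25.4, 39.9, 25.4, 21.7, 37.9.
Mean = (31.6 + 37.9 + 21.7 + 31.6 + 25.4 + 39.9 + 25.4 + 21.7 + 37.9) / 9 = 273.10 / 9 = 30.344

θ* = 30.344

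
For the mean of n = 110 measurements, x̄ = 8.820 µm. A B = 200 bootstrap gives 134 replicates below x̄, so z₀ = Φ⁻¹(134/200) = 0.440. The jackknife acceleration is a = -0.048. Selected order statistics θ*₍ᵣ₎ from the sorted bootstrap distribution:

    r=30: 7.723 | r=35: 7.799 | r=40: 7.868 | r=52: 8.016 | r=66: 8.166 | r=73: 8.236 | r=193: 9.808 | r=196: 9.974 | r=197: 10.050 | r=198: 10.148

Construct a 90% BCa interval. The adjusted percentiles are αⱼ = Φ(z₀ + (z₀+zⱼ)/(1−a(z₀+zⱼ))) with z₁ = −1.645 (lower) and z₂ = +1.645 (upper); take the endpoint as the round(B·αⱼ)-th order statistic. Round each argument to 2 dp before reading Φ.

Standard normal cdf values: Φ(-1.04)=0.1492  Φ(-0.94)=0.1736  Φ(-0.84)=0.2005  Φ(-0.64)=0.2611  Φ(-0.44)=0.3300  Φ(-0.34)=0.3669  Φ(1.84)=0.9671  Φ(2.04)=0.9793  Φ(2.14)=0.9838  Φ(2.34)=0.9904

Lower: z₀ + z₁ = 0.440 + (-1.645) = -1.205; 1 − a(z₀+z₁) = 1 − (-0.048)(-1.205) = 0.9422; argument = 0.440 + (-1.205)/0.9422 = -0.8390 → -0.84.
α₁ = Φ(-0.84) = 0.2005; rank = round(200 × 0.2005) = 40; θ*₍40₎ = 7.868.
Upper: z₀ + z₂ = 2.085; 1 − a(z₀+z₂) = 1.1001; argument = 2.3353 → 2.34; α₂ = 0.9904; rank = 198; θ*₍198₎ = 10.148.

(7.868, 10.148)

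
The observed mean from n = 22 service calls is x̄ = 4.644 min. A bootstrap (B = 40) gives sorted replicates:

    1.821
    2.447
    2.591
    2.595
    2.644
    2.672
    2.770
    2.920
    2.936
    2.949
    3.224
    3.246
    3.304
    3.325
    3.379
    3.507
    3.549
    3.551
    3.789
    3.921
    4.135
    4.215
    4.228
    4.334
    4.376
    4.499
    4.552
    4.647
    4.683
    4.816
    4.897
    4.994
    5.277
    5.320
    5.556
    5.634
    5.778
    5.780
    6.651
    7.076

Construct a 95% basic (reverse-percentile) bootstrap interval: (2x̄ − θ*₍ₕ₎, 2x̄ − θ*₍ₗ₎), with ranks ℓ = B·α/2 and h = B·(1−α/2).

(2.637, 7.467)

Percentile endpoints at ranks 1 and 39: θ*₍1₎ = 1.821, θ*₍39₎ = 6.651.
Basic interval reflects these around x̄:
  lower = 2 × 4.644 − 6.651 = 2.637
  upper = 2 × 4.644 − 1.821 = 7.467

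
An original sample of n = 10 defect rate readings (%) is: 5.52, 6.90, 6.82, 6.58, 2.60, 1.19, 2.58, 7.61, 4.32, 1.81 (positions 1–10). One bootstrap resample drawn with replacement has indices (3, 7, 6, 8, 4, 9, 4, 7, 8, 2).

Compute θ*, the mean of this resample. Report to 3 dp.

θ* = 5.277

Resample values: 6.82, 2.58, 1.19, 7.61, 6.58, 4.32, 6.58, 2.58, 7.61, 6.90.
Mean = (6.82 + 2.58 + 1.19 + 7.61 + 6.58 + 4.32 + 6.58 + 2.58 + 7.61 + 6.90) / 10 = 52.770 / 10 = 5.277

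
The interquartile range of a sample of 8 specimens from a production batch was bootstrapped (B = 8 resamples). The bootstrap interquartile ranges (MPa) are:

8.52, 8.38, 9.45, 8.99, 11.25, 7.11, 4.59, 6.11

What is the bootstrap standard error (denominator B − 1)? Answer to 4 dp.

Bootstrap SE is the standard deviation of the 8 replicate interquartile ranges.
Mean of replicates: (8.52 + 8.38 + 9.45 + 8.99 + 11.25 + 7.11 + 4.59 + 6.11) / 8 = 64.40000 / 8 = 8.05000
Sum of squared deviations: (+0.47000)² + (+0.33000)² + (+1.40000)² + (+0.94000)² + (+3.20000)² + (−0.94000)² + (−3.46000)² + (−1.94000)² = 30.03220
Variance = 30.03220 / 7 = 4.29031
SE* = √4.29031

SE* = 2.0713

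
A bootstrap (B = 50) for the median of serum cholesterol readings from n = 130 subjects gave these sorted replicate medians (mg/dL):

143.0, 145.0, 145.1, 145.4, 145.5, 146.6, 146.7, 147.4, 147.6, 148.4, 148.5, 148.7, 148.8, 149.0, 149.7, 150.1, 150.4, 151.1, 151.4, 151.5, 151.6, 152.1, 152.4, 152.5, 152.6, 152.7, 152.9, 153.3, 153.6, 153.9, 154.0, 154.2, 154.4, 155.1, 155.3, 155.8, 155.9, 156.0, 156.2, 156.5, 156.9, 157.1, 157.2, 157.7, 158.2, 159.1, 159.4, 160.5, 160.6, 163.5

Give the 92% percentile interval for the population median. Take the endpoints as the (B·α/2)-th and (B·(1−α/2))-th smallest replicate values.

(145.0, 160.5)

α = 0.08; lower rank = 50 × 0.040 = 2; upper rank = 50 × 0.960 = 48.
The 2nd smallest replicate is 145.0; the 48th is 160.5.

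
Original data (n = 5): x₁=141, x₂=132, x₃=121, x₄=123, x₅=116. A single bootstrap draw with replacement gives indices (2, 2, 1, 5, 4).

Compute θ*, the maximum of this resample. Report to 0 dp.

Resample values: 132, 132, 141, 116, 123.
Maximum = 141

θ* = 141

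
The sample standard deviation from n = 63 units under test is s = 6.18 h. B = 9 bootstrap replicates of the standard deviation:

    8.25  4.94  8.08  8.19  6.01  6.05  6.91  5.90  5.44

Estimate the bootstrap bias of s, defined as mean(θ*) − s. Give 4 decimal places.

mean(θ*) = (8.25 + 4.94 + 8.08 + 8.19 + 6.01 + 6.05 + 6.91 + 5.90 + 5.44) / 9 = 6.64111
bias = 6.64111 − 6.18

bias = +0.4611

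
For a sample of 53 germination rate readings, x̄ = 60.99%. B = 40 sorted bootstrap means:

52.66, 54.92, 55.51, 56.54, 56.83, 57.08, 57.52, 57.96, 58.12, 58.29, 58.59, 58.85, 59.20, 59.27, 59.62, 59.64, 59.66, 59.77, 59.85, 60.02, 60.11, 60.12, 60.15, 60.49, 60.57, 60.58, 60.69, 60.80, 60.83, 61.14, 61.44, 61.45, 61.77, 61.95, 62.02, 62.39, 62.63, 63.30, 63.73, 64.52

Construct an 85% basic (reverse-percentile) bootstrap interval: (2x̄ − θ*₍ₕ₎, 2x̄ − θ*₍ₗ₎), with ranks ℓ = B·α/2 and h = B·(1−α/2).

Percentile endpoints at ranks 3 and 37: θ*₍3₎ = 55.51, θ*₍37₎ = 62.63.
Basic interval reflects these around x̄:
  lower = 2 × 60.99 − 62.63 = 59.35
  upper = 2 × 60.99 − 55.51 = 66.47

(59.35, 66.47)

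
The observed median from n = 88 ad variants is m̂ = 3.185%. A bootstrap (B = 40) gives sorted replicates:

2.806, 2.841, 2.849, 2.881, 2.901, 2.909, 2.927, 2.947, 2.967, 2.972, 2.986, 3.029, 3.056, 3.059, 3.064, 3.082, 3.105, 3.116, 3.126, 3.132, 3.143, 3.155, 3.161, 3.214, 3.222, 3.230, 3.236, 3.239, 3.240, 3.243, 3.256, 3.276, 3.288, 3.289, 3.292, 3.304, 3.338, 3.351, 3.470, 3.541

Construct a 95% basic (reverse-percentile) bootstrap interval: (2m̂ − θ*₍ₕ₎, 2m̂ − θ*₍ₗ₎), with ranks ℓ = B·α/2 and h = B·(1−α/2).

Percentile endpoints at ranks 1 and 39: θ*₍1₎ = 2.806, θ*₍39₎ = 3.470.
Basic interval reflects these around m̂:
  lower = 2 × 3.185 − 3.470 = 2.900
  upper = 2 × 3.185 − 2.806 = 3.564

(2.900, 3.564)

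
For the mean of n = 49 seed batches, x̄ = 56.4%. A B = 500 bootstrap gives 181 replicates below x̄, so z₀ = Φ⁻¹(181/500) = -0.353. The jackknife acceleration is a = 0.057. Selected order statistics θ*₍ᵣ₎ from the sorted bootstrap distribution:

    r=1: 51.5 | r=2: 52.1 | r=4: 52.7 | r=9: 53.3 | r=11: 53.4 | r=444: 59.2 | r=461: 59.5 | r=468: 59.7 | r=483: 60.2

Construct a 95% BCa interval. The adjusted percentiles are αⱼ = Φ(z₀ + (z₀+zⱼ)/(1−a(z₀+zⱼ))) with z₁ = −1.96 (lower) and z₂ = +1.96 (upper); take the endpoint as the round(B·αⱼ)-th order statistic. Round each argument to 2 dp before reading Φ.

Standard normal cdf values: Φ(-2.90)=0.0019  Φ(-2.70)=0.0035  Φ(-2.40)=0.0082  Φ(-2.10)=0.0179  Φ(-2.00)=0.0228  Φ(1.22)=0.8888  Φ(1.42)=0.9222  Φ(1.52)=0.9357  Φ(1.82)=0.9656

(52.7, 59.5)

Lower: z₀ + z₁ = -0.353 + (-1.960) = -2.313; 1 − a(z₀+z₁) = 1 − (0.057)(-2.313) = 1.1318; argument = -0.353 + (-2.313)/1.1318 = -2.3966 → -2.40.
α₁ = Φ(-2.40) = 0.0082; rank = round(500 × 0.0082) = 4; θ*₍4₎ = 52.7.
Upper: z₀ + z₂ = 1.607; 1 − a(z₀+z₂) = 0.9084; argument = 1.4160 → 1.42; α₂ = 0.9222; rank = 461; θ*₍461₎ = 59.5.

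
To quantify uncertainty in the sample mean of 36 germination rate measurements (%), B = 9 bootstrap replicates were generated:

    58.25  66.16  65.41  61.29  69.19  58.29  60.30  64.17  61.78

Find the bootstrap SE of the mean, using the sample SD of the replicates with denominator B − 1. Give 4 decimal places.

SE* = 3.7318

Bootstrap SE is the standard deviation of the 9 replicate means.
Mean of replicates: (58.25 + 66.16 + 65.41 + 61.29 + 69.19 + 58.29 + 60.30 + 64.17 + 61.78) / 9 = 564.84000 / 9 = 62.76000
Sum of squared deviations: (−4.51000)² + (+3.40000)² + (+2.65000)² + (−1.47000)² + (+6.43000)² + (−4.47000)² + (−2.46000)² + (+1.41000)² + (−0.98000)² = 111.40940
Variance = 111.40940 / 8 = 13.92617
SE* = √13.92617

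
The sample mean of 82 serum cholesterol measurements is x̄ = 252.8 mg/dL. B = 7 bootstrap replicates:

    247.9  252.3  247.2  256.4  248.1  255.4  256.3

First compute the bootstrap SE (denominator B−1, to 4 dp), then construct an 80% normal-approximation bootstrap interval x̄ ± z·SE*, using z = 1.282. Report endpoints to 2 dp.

(247.45, 258.15)

Mean of replicates = 251.9429; sum of squared deviations = 104.5371; SE* = √(104.5371/6) = 4.1741
Margin = 1.282 × 4.1741 = 5.351
Interval: 252.8 ± 5.351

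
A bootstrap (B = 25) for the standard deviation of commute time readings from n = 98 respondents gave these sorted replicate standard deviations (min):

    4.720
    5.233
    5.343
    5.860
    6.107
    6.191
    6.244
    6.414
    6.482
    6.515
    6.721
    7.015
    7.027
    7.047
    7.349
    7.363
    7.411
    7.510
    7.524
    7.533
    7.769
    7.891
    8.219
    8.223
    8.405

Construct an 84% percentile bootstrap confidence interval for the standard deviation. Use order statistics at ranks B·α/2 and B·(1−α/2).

(5.233, 8.219)

α = 0.16; lower rank = 25 × 0.080 = 2; upper rank = 25 × 0.920 = 23.
The 2nd smallest replicate is 5.233; the 23rd is 8.219.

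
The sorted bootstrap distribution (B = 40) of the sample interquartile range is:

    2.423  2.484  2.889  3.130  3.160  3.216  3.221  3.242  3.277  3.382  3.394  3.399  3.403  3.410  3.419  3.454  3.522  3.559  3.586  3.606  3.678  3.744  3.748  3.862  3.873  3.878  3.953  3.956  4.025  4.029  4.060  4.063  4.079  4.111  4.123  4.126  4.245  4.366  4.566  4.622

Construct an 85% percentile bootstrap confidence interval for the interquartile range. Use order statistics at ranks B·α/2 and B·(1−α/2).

α = 0.15; lower rank = 40 × 0.075 = 3; upper rank = 40 × 0.925 = 37.
The 3rd smallest replicate is 2.889; the 37th is 4.245.

(2.889, 4.245)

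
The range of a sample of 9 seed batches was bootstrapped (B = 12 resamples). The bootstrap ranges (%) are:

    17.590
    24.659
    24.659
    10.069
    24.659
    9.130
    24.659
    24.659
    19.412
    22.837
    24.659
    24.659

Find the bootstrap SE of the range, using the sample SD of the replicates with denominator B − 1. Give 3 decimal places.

Bootstrap SE is the standard deviation of the 12 replicate ranges.
Mean of replicates: (17.590 + 24.659 + 24.659 + 10.069 + 24.659 + 9.130 + 24.659 + 24.659 + 19.412 + 22.837 + 24.659 + 24.659) / 12 = 251.6510 / 12 = 20.9709
Sum of squared deviations: (−3.3809)² + (+3.6881)² + (+3.6881)² + (−10.9019)² + (+3.6881)² + (−11.8409)² + (+3.6881)² + (+3.6881)² + (−1.5589)² + (+1.8661)² + (+3.6881)² + (+3.6881)² = 371.6159
Variance = 371.6159 / 11 = 33.7833
SE* = √33.7833

SE* = 5.812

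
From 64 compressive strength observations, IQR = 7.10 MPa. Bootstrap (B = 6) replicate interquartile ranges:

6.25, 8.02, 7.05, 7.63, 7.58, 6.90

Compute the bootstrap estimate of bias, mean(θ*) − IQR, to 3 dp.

mean(θ*) = (6.25 + 8.02 + 7.05 + 7.63 + 7.58 + 6.90) / 6 = 7.2383
bias = 7.2383 − 7.10

bias = +0.138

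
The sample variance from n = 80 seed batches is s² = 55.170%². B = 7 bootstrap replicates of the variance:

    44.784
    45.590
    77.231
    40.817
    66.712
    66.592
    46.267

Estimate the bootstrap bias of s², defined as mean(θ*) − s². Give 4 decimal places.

mean(θ*) = (44.784 + 45.590 + 77.231 + 40.817 + 66.712 + 66.592 + 46.267) / 7 = 55.42757
bias = 55.42757 − 55.170

bias = +0.2576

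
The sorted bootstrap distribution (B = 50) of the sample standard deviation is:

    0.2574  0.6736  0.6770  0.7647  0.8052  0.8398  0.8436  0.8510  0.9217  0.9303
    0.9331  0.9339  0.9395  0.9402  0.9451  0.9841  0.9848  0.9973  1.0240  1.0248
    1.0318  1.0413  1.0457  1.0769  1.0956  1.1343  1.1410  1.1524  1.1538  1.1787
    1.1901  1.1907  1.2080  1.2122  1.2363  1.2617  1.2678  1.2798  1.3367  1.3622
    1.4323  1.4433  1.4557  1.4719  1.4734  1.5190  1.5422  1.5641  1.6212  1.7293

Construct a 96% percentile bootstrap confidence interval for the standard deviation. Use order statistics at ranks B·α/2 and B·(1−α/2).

(0.2574, 1.6212)

α = 0.04; lower rank = 50 × 0.020 = 1; upper rank = 50 × 0.980 = 49.
The 1st smallest replicate is 0.2574; the 49th is 1.6212.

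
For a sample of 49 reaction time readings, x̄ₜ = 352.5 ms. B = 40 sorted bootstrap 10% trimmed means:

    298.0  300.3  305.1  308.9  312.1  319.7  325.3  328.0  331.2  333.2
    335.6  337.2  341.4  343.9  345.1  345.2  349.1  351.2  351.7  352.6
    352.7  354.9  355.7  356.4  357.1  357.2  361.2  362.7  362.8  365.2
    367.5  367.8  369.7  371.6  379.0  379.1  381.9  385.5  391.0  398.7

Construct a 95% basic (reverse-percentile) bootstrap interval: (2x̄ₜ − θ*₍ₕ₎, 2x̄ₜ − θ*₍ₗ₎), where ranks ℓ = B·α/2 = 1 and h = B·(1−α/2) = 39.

Percentile endpoints at ranks 1 and 39: θ*₍1₎ = 298.0, θ*₍39₎ = 391.0.
Basic interval reflects these around x̄ₜ:
  lower = 2 × 352.5 − 391.0 = 314.0
  upper = 2 × 352.5 − 298.0 = 407.0

(314.0, 407.0)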